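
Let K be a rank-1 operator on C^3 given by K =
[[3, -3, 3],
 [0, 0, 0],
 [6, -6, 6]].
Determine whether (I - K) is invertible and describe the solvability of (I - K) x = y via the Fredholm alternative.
(I - K) is invertible (det(I - K) = -8 ≠ 0), so for every y in C^3 the equation (I - K) x = y has a unique solution.

K has rank 1, so it is an outer product K = u v^T: every row of K is a multiple of one row vector. Reading off the entries, u = (-1, 0, -2) and v = (-3, 3, -3) (row i of K equals u_i·v^T). A rank-one matrix u v^T satisfies K u = u (v·u) and kills the (2)-dimensional subspace v^⊥, so its characteristic polynomial is lambda^2 (lambda - v·u) with v·u = tr K = 9. Hence the eigenvalues of I - K are 1 (multiplicity 2) and 1 - (9) = -8, so det(I - K) = -8. (Direct check: I - K =
[[-2, 3, -3],
 [0, 1, 0],
 [-6, 6, -5]]
has determinant -8.) The finite-dimensional Fredholm alternative says: either (I - K) is invertible, or ker(I - K) ≠ {0} and then range(I - K) = ker((I - K)^*)^⊥, with dim ker(I - K) = dim ker((I - K)^*). Since det(I - K) ≠ 0, 1 is not an eigenvalue of K and ker(I - K) = {0}, so we are in the first case: for every y there is a unique x = (I - K)^(-1) y. Explicitly, by the Sherman–Morrison formula, (I - u v^T)^(-1) = I + u v^T/(1 - v·u), i.e. (I - K)^(-1) = I + K/(-8).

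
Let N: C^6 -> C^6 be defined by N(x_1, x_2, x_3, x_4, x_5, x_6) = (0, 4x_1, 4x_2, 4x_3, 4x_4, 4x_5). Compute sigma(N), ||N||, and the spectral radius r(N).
sigma(N) = {0}; ||N|| = 4; r(N) = 0. (N is nilpotent with N^6 = 0.)

On C^6, N is a strictly lower-triangular matrix with 4 on the subdiagonal and zeros elsewhere, so its characteristic polynomial is lambda^6 and every eigenvalue is 0: sigma(N) = {0}. For the operator norm, N e_i = 4e_{i+1} for i = 1, ..., 5 and N e_6 = 0, so the singular values of N are 4 (with multiplicity 5) and 0; hence ||N|| = 4. The spectral radius r(N) = max|lambda| = 0. Note ||N|| > r(N) — characteristic of non-normal nilpotent operators. Indeed N^6 = 0.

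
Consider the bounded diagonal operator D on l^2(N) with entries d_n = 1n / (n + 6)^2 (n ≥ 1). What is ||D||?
||D|| = 1/24 (attained at n = 6)

For D diagonal, ||D|| = sup_n |d_n|. Treat f(x) = 1x / (x + 6)^2 for real x > 0. By the quotient rule, f'(x) = 1(6 - x)/(x + 6)^3, which is positive for x < 6 and negative for x > 6. So f has a unique maximum at x = 6, and since 6 is a positive integer, the supremum over n ≥ 1 is attained at n = 6: d_6 = 1·6/(6 + 6)^2 = 1·6/144 = 1/24. Hence ||D|| = 1/24.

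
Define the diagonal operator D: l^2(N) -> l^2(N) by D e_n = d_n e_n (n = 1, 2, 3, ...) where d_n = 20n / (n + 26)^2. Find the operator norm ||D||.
||D|| = 5/26 (attained at n = 26)

For D diagonal, ||D|| = sup_n |d_n|. Treat f(x) = 20x / (x + 26)^2 for real x > 0. By the quotient rule, f'(x) = 20(26 - x)/(x + 26)^3, which is positive for x < 26 and negative for x > 26. So f has a unique maximum at x = 26, and since 26 is a positive integer, the supremum over n ≥ 1 is attained at n = 26: d_26 = 20·26/(26 + 26)^2 = 20·26/2704 = 5/26. Hence ||D|| = 5/26.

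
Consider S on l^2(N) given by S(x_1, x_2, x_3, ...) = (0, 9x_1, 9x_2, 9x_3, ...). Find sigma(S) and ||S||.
sigma(S) = closed disk {z in C : |z| ≤ 9}; ||S|| = 9

Note S = 9·U where U is the unit right shift (U x)_k = x_{k-1} (with x_0 := 0); so ||S|| = 9||U|| and sigma(S) = 9·sigma(U). ||S x||^2 = sum_{k≥1} |9x_k|^2 = 81||x||^2, so ||S|| = 9 and sigma(S) ⊂ {|z| ≤ 9}. For any |lambda| < 9, the equation (S - lambda I) x = 0 forces x_1 = 0, then 9x_k = lambda x_{k+1} ⇒ x = 0, so S has no eigenvalues. But (S - lambda I) is not surjective for |lambda| < 9: solving (S - lambda I) x = e_1 would require x_n proportional to (lambda/9)^(-n), which is not in l^2. So every |lambda| < 9 lies in the residual spectrum. The boundary |lambda| = 9 is in the approximate point spectrum (the spectrum is closed). Hence sigma(S) is the closed disk of radius 9.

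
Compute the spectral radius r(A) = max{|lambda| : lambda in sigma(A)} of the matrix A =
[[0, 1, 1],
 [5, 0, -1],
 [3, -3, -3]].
r(A) ≈ 5.2182

The eigenvalues of A are the roots of its characteristic polynomial. With M = A (coefficients from the trace, the sum of principal 2x2 minors, and det A):
  p(λ) = det(λ I - M) = λ^3 + 3λ^2 - 11λ + 3.
No integer candidate from the rational root theorem (±divisors of 3) is a root, so the roots are irrational. The cubic discriminant is Δ = 4064 > 0, so there are three distinct real roots. p(-6) = -39 and p(-5) = 8 have opposite signs, so a root lies in (-6, -5); Newton's method refines it to λ ≈ -5.2182. p(0) = 3 and p(1) = -4 have opposite signs, so a root lies in (0, 1); Newton's method refines it to λ ≈ 0.2997. p(1) = -4 and p(2) = 1 have opposite signs, so a root lies in (1, 2); Newton's method refines it to λ ≈ 1.9185. Check (Vieta): the three roots sum to -3, matching tr M = -3.
Thus the eigenvalues (to 4 decimals) are -5.2182 (modulus 5.2182); 0.2997 (modulus 0.2997); 1.9185 (modulus 1.9185). The spectral radius is the largest modulus: r(A) ≈ 5.2182. (Cross-check: r(A) ≤ ||A||_2 ≈ 6.715; equality holds whenever A is normal, though it can also hold for some non-normal A.)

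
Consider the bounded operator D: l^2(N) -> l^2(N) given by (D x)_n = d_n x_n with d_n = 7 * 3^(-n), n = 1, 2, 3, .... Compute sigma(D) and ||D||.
sigma(D) = {7 * 3^(-n) : n ≥ 1} ∪ {0}; ||D|| = 7/3

A bounded diagonal operator on l^2 with diagonal entries d_n has spectrum equal to the closure of {d_n : n ≥ 1}: every d_n is an eigenvalue (with eigenvector e_n), so {d_n} ⊂ sigma(D); the spectrum is closed, so its closure is too; and for lambda not in the closure, (D - lambda I) has bounded inverse (the diagonal entries 1/(d_n - lambda) are bounded). For our sequence d_n = 7 * 3^(-n), n = 1, 2, 3, ...:
  - {d_n} = {7 * 3^(-n) : n ≥ 1}; the only limit point is 0
  - closure = {7 * 3^(-n) : n ≥ 1} ∪ {0}
For the norm: a diagonal operator has ||D|| = sup_n |d_n|. Here d_n = 7 * 3^(-n) is positive and decreasing, so sup_n |d_n| = d_1 = 7/3. So ||D|| = 7/3.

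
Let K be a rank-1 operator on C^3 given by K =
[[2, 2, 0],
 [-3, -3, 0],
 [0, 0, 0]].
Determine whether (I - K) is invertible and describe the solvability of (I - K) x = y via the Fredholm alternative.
(I - K) is invertible (det(I - K) = 2 ≠ 0), so for every y in C^3 the equation (I - K) x = y has a unique solution.

K has rank 1, so it is an outer product K = u v^T: every row of K is a multiple of one row vector. Reading off the entries, u = (-2, 3, 0) and v = (-1, -1, 0) (row i of K equals u_i·v^T). A rank-one matrix u v^T satisfies K u = u (v·u) and kills the (2)-dimensional subspace v^⊥, so its characteristic polynomial is lambda^2 (lambda - v·u) with v·u = tr K = -1. Hence the eigenvalues of I - K are 1 (multiplicity 2) and 1 - (-1) = 2, so det(I - K) = 2. (Direct check: I - K =
[[-1, -2, 0],
 [3, 4, 0],
 [0, 0, 1]]
has determinant 2.) The finite-dimensional Fredholm alternative says: either (I - K) is invertible, or ker(I - K) ≠ {0} and then range(I - K) = ker((I - K)^*)^⊥, with dim ker(I - K) = dim ker((I - K)^*). Since det(I - K) ≠ 0, 1 is not an eigenvalue of K and ker(I - K) = {0}, so we are in the first case: for every y there is a unique x = (I - K)^(-1) y. Explicitly, by the Sherman–Morrison formula, (I - u v^T)^(-1) = I + u v^T/(1 - v·u), i.e. (I - K)^(-1) = I + K/(2).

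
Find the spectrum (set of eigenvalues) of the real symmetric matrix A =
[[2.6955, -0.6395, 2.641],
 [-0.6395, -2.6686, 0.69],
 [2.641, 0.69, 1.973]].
sigma(A) ≈ {-3, 0, 5}

A is real symmetric, so its spectrum consists of real eigenvalues. Expanding the characteristic polynomial of the displayed matrix gives
  det(λ I - A) = p(λ) = λ^3 + (-2)λ^2 + (-15)λ + (0).
Solving p(λ) = 0 yields eigenvalues ≈ -3, 0, 5. (A is shown rounded to 4 decimals, so these recover the underlying integer eigenvalues to within that precision.)
Verification: the trace of A = 2 equals the sum of eigenvalues 2, and det(A) ≈ 0.0000 matches the eigenvalue product 0.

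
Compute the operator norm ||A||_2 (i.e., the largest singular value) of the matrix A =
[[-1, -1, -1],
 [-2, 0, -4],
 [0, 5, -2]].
||A||_2 ≈ 5.8039 (= sqrt(largest eigenvalue of A^T A))

||A||_2 = sigma_max(A) = sqrt(lambda_max(A^T A)). Form the symmetric matrix M = A^T A =
[[5, 1, 9],
 [1, 26, -9],
 [9, -9, 21]].
Its characteristic polynomial (trace, sum of principal 2x2 minors, determinant of M give the coefficients) is
  p(λ) = det(λ I - M) = λ^3 - 52λ^2 + 618λ - 36.
No integer candidate from the rational root theorem (±divisors of 36) is a root, so the roots are irrational. The cubic discriminant is Δ = 89147952 > 0, so there are three distinct real roots. p(0) = -36 and p(1) = 531 have opposite signs, so a root lies in (0, 1); Newton's method refines it to λ ≈ 0.0585. p(18) = 72 and p(19) = -207 have opposite signs, so a root lies in (18, 19); Newton's method refines it to λ ≈ 18.2558. p(33) = -333 and p(34) = 168 have opposite signs, so a root lies in (33, 34); Newton's method refines it to λ ≈ 33.6856. Check (Vieta): the three roots sum to 52, matching tr M = 52.
So the eigenvalues of A^T A are ≈ 0.0585, 18.2558, 33.6856 (all ≥ 0, as they must be for A^T A). The largest is λ_max ≈ 33.6856, hence ||A||_2 = sqrt(λ_max) ≈ 5.8039.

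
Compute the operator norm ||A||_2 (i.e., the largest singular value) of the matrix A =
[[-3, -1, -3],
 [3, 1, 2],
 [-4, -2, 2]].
||A||_2 ≈ 6.4579 (= sqrt(largest eigenvalue of A^T A))

||A||_2 = sigma_max(A) = sqrt(lambda_max(A^T A)). Form the symmetric matrix M = A^T A =
[[34, 14, 7],
 [14, 6, 1],
 [7, 1, 17]].
Its characteristic polynomial (trace, sum of principal 2x2 minors, determinant of M give the coefficients) is
  p(λ) = det(λ I - M) = λ^3 - 57λ^2 + 638λ - 4.
No integer candidate from the rational root theorem (±divisors of 4) is a root, so the roots are irrational. The cubic discriminant is Δ = 283364500 > 0, so there are three distinct real roots. p(0) = -4 and p(1) = 578 have opposite signs, so a root lies in (0, 1); Newton's method refines it to λ ≈ 0.0063. p(15) = 116 and p(16) = -292 have opposite signs, so a root lies in (15, 16); Newton's method refines it to λ ≈ 15.2897. p(41) = -742 and p(42) = 332 have opposite signs, so a root lies in (41, 42); Newton's method refines it to λ ≈ 41.704. Check (Vieta): the three roots sum to 57, matching tr M = 57.
So the eigenvalues of A^T A are ≈ 0.0063, 15.2897, 41.704 (all ≥ 0, as they must be for A^T A). The largest is λ_max ≈ 41.704, hence ||A||_2 = sqrt(λ_max) ≈ 6.4579.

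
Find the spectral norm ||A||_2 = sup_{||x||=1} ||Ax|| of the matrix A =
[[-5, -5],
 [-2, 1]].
||A||_2 = sqrt((55 + sqrt(2125))/2) ≈ 7.1098 (= sqrt(largest eigenvalue of A^T A))

||A||_2 = sigma_max(A) = sqrt(lambda_max(A^T A)). Form the symmetric matrix M = A^T A =
[[29, 23],
 [23, 26]].
Its characteristic polynomial (trace, determinant of M give the coefficients) is
  p(λ) = det(λ I - M) = λ^2 - 55λ + 225.
For λ^2 - 55λ + 225 the discriminant is 2125. It is nonnegative but not a perfect square, so the roots are real and irrational: λ = (55 ± sqrt(2125))/2 ≈ 50.5489, 4.4511.
So the eigenvalues of A^T A are ≈ 4.4511, 50.5489 (all ≥ 0, as they must be for A^T A). The largest is λ_max = (55 + sqrt(2125))/2 ≈ 50.5489, hence ||A||_2 = sqrt(λ_max) = sqrt((55 + sqrt(2125))/2) ≈ 7.1098.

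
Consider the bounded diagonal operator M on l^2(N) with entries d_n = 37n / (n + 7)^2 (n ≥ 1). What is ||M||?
||M|| = 37/28 (attained at n = 7)

For M diagonal, ||M|| = sup_n |d_n|. Treat f(x) = 37x / (x + 7)^2 for real x > 0. By the quotient rule, f'(x) = 37(7 - x)/(x + 7)^3, which is positive for x < 7 and negative for x > 7. So f has a unique maximum at x = 7, and since 7 is a positive integer, the supremum over n ≥ 1 is attained at n = 7: d_7 = 37·7/(7 + 7)^2 = 37·7/196 = 37/28. Hence ||M|| = 37/28.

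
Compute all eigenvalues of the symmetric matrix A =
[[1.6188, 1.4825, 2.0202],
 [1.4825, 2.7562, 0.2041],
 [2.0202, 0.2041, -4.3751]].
sigma(A) ≈ {-5, 1, 4}

A is real symmetric, so its spectrum consists of real eigenvalues. Expanding the characteristic polynomial of the displayed matrix gives
  det(λ I - A) = p(λ) = λ^3 + (0)λ^2 + (-21)λ + (19.9984).
Solving p(λ) = 0 yields eigenvalues ≈ -5, 1, 4. (A is shown rounded to 4 decimals, so these recover the underlying integer eigenvalues to within that precision.)
Verification: the trace of A = 0 equals the sum of eigenvalues 0, and det(A) ≈ -19.9984 matches the eigenvalue product -20.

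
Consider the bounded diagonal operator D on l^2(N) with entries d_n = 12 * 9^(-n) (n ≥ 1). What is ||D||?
||D|| = 4/3 (attained at n = 1)

For D diagonal, ||D|| = sup_n |d_n|. The sequence d_n = 12 * 9^(-n) is positive and strictly decreasing (ratio 9^(-1) < 1), so the supremum is d_1 = 12/9 = 4/3. Hence ||D|| = 4/3.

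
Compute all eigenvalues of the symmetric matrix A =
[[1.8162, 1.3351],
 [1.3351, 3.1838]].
sigma(A) ≈ {1, 4}

A is real symmetric, so its spectrum consists of real eigenvalues. Expanding the characteristic polynomial of the displayed matrix gives
  det(λ I - A) = p(λ) = λ^2 + (-5)λ + (4).
Solving p(λ) = 0 yields eigenvalues ≈ 1, 4. (A is shown rounded to 4 decimals, so these recover the underlying integer eigenvalues to within that precision.)
Verification: the trace of A = 5 equals the sum of eigenvalues 5, and det(A) ≈ 3.9999 matches the eigenvalue product 4.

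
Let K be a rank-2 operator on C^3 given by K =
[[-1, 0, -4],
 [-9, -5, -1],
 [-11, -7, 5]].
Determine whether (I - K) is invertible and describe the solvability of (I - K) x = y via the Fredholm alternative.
(I - K) is invertible (det(I - K) = -74 ≠ 0), so for every y in C^3 the equation (I - K) x = y has a unique solution.

K has rank 2 and factors as K = U V^T = u1 v1^T + u2 v2^T with u1 = (2, 3, 1), v1 = (-2, -1, -1), u2 = (-1, 1, 3), v2 = (-3, -2, 2) (multiplying out reproduces the displayed K). The nonzero eigenvalues of U V^T coincide with those of the 2 x 2 matrix G = V^T U = [[v1·u1, v1·u2], [v2·u1, v2·u2]] = [[-8, -2], [-10, 7]], and by the Sylvester determinant identity det(I_3 - U V^T) = det(I_2 - V^T U) = det([[9, 2], [10, -6]]) = (9)(-6) - (2)(10) = -74. (Direct check: I - K =
[[2, 0, 4],
 [9, 6, 1],
 [11, 7, -4]]
has determinant -74.) The finite-dimensional Fredholm alternative says: either (I - K) is invertible, or ker(I - K) ≠ {0} and then range(I - K) = ker((I - K)^*)^⊥, with dim ker(I - K) = dim ker((I - K)^*). Since det(I - K) ≠ 0, 1 is not an eigenvalue of K and ker(I - K) = {0}, so we are in the first case: for every y there is a unique x = (I - K)^(-1) y. (Explicitly, by the Woodbury identity, (I - U V^T)^(-1) = I + U (I_2 - G)^(-1) V^T.)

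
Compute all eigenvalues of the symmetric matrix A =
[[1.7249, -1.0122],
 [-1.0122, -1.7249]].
sigma(A) ≈ {-2, 2}

A is real symmetric, so its spectrum consists of real eigenvalues. Expanding the characteristic polynomial of the displayed matrix gives
  det(λ I - A) = p(λ) = λ^2 + (0)λ + (-4).
Solving p(λ) = 0 yields eigenvalues ≈ -2, 2. (A is shown rounded to 4 decimals, so these recover the underlying integer eigenvalues to within that precision.)
Verification: the trace of A = 0 equals the sum of eigenvalues 0, and det(A) ≈ -3.9998 matches the eigenvalue product -4.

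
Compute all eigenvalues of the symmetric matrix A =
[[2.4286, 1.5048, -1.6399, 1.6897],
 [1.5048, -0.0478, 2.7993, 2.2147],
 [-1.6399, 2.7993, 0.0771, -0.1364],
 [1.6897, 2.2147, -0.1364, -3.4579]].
sigma(A) ≈ {-5, -3, 3, 4}

A is real symmetric, so its spectrum consists of real eigenvalues. Expanding the characteristic polynomial of the displayed matrix gives
  det(λ I - A) = p(λ) = λ^4 + (1)λ^3 + (-29)λ^2 + (-9)λ + (180.0028).
Solving p(λ) = 0 yields eigenvalues ≈ -5, -3, 3, 4. (A is shown rounded to 4 decimals, so these recover the underlying integer eigenvalues to within that precision.)
Verification: the trace of A = -1 equals the sum of eigenvalues -1, and det(A) ≈ 180.0028 matches the eigenvalue product 180.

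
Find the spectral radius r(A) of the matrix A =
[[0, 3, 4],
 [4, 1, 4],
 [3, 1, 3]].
r(A) ≈ 7.4349

The eigenvalues of A are the roots of its characteristic polynomial. With M = A (coefficients from the trace, the sum of principal 2x2 minors, and det A):
  p(λ) = det(λ I - M) = λ^3 - 4λ^2 - 25λ - 4.
No integer candidate from the rational root theorem (±divisors of 4) is a root, so the roots are irrational. The cubic discriminant is Δ = 63844 > 0, so there are three distinct real roots. p(-4) = -32 and p(-3) = 8 have opposite signs, so a root lies in (-4, -3); Newton's method refines it to λ ≈ -3.2704. p(-1) = 16 and p(0) = -4 have opposite signs, so a root lies in (-1, 0); Newton's method refines it to λ ≈ -0.1645. p(7) = -32 and p(8) = 52 have opposite signs, so a root lies in (7, 8); Newton's method refines it to λ ≈ 7.4349. Check (Vieta): the three roots sum to 4, matching tr M = 4.
Thus the eigenvalues (to 4 decimals) are -3.2704 (modulus 3.2704); -0.1645 (modulus 0.1645); 7.4349 (modulus 7.4349). The spectral radius is the largest modulus: r(A) ≈ 7.4349. (Cross-check: r(A) ≤ ||A||_2 ≈ 8.1355; equality holds whenever A is normal, though it can also hold for some non-normal A.)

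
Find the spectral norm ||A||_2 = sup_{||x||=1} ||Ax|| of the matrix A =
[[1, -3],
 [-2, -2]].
||A||_2 = sqrt((18 + sqrt(68))/2) ≈ 3.6226 (= sqrt(largest eigenvalue of A^T A))

||A||_2 = sigma_max(A) = sqrt(lambda_max(A^T A)). Form the symmetric matrix M = A^T A =
[[5, 1],
 [1, 13]].
Its characteristic polynomial (trace, determinant of M give the coefficients) is
  p(λ) = det(λ I - M) = λ^2 - 18λ + 64.
For λ^2 - 18λ + 64 the discriminant is 68. It is nonnegative but not a perfect square, so the roots are real and irrational: λ = (18 ± sqrt(68))/2 ≈ 13.1231, 4.8769.
So the eigenvalues of A^T A are ≈ 4.8769, 13.1231 (all ≥ 0, as they must be for A^T A). The largest is λ_max = (18 + sqrt(68))/2 ≈ 13.1231, hence ||A||_2 = sqrt(λ_max) = sqrt((18 + sqrt(68))/2) ≈ 3.6226.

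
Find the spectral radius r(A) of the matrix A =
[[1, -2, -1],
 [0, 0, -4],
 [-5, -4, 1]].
r(A) ≈ 4.7305

The eigenvalues of A are the roots of its characteristic polynomial. With M = A (coefficients from the trace, the sum of principal 2x2 minors, and det A):
  p(λ) = det(λ I - M) = λ^3 - 2λ^2 - 20λ + 56.
No integer candidate from the rational root theorem (±divisors of 56) is a root, so the roots are irrational. The cubic discriminant is Δ = -8960 < 0, so there is one real root and a complex-conjugate pair. p(-5) = -19 and p(-4) = 40 have opposite signs, so a root lies in (-5, -4); Newton's method refines it to λ ≈ -4.7305. Dividing out (λ - (-4.7305)) leaves approximately λ^2 - 6.7305λ + 11.8382. For λ^2 - 6.7305λ + 11.8382 the discriminant is -2.0536. It is negative, so the remaining roots are the complex-conjugate pair λ ≈ 3.3652 ± 0.7165i. Their product equals the constant term, so |λ|^2 ≈ 11.8382 and |λ| ≈ 3.4407.
Thus the eigenvalues (to 4 decimals) are -4.7305 (modulus 4.7305); 3.3652 ± 0.7165i (modulus 3.4407). The spectral radius is the largest modulus: r(A) ≈ 4.7305. (Cross-check: r(A) ≤ ||A||_2 ≈ 6.531; equality holds whenever A is normal, though it can also hold for some non-normal A.)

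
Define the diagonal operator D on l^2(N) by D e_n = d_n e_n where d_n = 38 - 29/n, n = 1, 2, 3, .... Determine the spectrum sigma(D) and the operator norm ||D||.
sigma(D) = {38 - 29/n : n ≥ 1} ∪ {38}; ||D|| = 38

A bounded diagonal operator on l^2 with diagonal entries d_n has spectrum equal to the closure of {d_n : n ≥ 1}: every d_n is an eigenvalue (with eigenvector e_n), so {d_n} ⊂ sigma(D); the spectrum is closed, so its closure is too; and for lambda not in the closure, (D - lambda I) has bounded inverse (the diagonal entries 1/(d_n - lambda) are bounded). For our sequence d_n = 38 - 29/n, n = 1, 2, 3, ...:
  - {d_n} = {38 - 29/n : n ≥ 1}; the only limit point is 38
  - closure = {38 - 29/n : n ≥ 1} ∪ {38}
For the norm: a diagonal operator has ||D|| = sup_n |d_n|. Here d_n = 38 - 29/n increases monotonically from d_1 = 9 toward 38, with all terms in [9, 38); so sup_n |d_n| = 38 (the supremum is the limit, not attained). So ||D|| = 38.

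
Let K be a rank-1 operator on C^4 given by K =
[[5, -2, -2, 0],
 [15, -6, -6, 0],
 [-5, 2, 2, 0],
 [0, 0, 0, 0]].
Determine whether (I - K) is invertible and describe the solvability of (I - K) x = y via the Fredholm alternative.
(I - K) is singular (det(I - K) = 0, i.e. 1 ∈ sigma(K)). (I - K) x = y is solvable iff y ⊥ ker((I - K)^*) = span{(5, -2, -2, 0)}, i.e. iff 5y_1 - 2y_2 - 2y_3 = 0. When solvable, the solutions are x = y + c·(1, 3, -1, 0), c arbitrary (ker(I - K) = span{(1, 3, -1, 0)}, dimension 1).

K has rank 1, so it is an outer product K = u v^T: every row of K is a multiple of one row vector. Reading off the entries, u = (1, 3, -1, 0) and v = (5, -2, -2, 0) (row i of K equals u_i·v^T). A rank-one matrix u v^T satisfies K u = u (v·u) and kills the (3)-dimensional subspace v^⊥, so its characteristic polynomial is lambda^3 (lambda - v·u) with v·u = tr K = 1. Hence the eigenvalues of I - K are 1 (multiplicity 3) and 1 - (1) = 0, so det(I - K) = 0. (Direct check: I - K =
[[-4, 2, 2, 0],
 [-15, 7, 6, 0],
 [5, -2, -1, 0],
 [0, 0, 0, 1]]
has determinant 0.) So 1 is an eigenvalue of K and (I - K) is not invertible. The finite-dimensional Fredholm alternative says: either (I - K) is invertible, or ker(I - K) ≠ {0} and then range(I - K) = ker((I - K)^*)^⊥, with dim ker(I - K) = dim ker((I - K)^*). We are in the second case, so we need both kernels. Kernel of I - K: (I - K) u = u - u (v·u) = u - u = 0, so ker(I - K) = span{u} = span{(1, 3, -1, 0)} (it is exactly 1-dimensional because rank(I - K) = 3). Kernel of the adjoint: K is real, so (I - K)^* = I - K^T = I - v u^T, and (I - v u^T) v = v - v (u·v) = 0; hence ker((I - K)^*) = span{v} = span{(5, -2, -2, 0)}. Therefore (I - K) x = y is solvable iff <y, v> = 0, i.e. iff 5y_1 - 2y_2 - 2y_3 = 0. When this holds, K y = u (v·y) = 0, so (I - K) y = y and x = y is a particular solution; the full solution set is the line x = y + c·u = y + c·(1, 3, -1, 0), c ∈ C.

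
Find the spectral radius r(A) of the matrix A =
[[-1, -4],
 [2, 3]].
r(A) = sqrt(5) ≈ 2.2361

The eigenvalues of A are the roots of its characteristic polynomial. With M = A (coefficients from the trace and determinant):
  p(λ) = det(λ I - M) = λ^2 - 2λ + 5.
For λ^2 - 2λ + 5 the discriminant is -16. It is negative, so the roots are the complex-conjugate pair λ = 1 ± (sqrt(16)/2) i ≈ 1 ± 2i. For a conjugate pair the product of the roots equals the constant term, so |λ|^2 = 5 and |λ| = sqrt(5) ≈ 2.2361.
Thus the eigenvalues (to 4 decimals) are 1 ± 2i (modulus 2.2361). The spectral radius is the largest modulus: r(A) = sqrt(5) ≈ 2.2361. (Cross-check: r(A) ≤ ||A||_2 ≈ 5.3983; equality holds whenever A is normal, though it can also hold for some non-normal A.)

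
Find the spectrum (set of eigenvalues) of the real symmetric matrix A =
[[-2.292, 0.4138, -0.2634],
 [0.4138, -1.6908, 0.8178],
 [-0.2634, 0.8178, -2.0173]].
sigma(A) ≈ {-3, -2, -1}

A is real symmetric, so its spectrum consists of real eigenvalues. Expanding the characteristic polynomial of the displayed matrix gives
  det(λ I - A) = p(λ) = λ^3 + (6)λ^2 + (11)λ + (6).
Solving p(λ) = 0 yields eigenvalues ≈ -3, -2, -1. (A is shown rounded to 4 decimals, so these recover the underlying integer eigenvalues to within that precision.)
Verification: the trace of A = -6 equals the sum of eigenvalues -6, and det(A) ≈ -6.0003 matches the eigenvalue product -6.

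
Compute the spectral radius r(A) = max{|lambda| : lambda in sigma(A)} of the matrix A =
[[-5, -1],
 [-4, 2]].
r(A) = (3 + sqrt(65))/2 ≈ 5.5311

The eigenvalues of A are the roots of its characteristic polynomial. With M = A (coefficients from the trace and determinant):
  p(λ) = det(λ I - M) = λ^2 + 3λ - 14.
For λ^2 + 3λ - 14 the discriminant is 65. It is nonnegative but not a perfect square, so the roots are real and irrational: λ = (-3 ± sqrt(65))/2 ≈ 2.5311, -5.5311.
Thus the eigenvalues (to 4 decimals) are 2.5311 (modulus 2.5311); -5.5311 (modulus 5.5311). The spectral radius is the largest modulus: r(A) = (3 + sqrt(65))/2 ≈ 5.5311. (Cross-check: r(A) ≤ ||A||_2 ≈ 6.4225; equality holds whenever A is normal, though it can also hold for some non-normal A.)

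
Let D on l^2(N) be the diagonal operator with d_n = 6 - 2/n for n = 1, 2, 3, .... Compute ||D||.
||D|| = 6

For a diagonal operator on l^2 with entries d_n, ||D|| = sup_n |d_n|. Here d_1 = 4, d_2 = 5, ..., and d_n = 6 - 2/n increases monotonically toward 6. All terms lie in [4, 6), so |d_n| = d_n and the supremum is the limit 6, which is not attained by any individual d_n. Hence ||D|| = 6.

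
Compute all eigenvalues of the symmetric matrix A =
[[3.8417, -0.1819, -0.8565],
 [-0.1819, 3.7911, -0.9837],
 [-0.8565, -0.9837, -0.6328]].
sigma(A) ≈ {-1, 4} (4 with multiplicity 2)

A is real symmetric, so its spectrum consists of real eigenvalues. Expanding the characteristic polynomial of the displayed matrix gives
  det(λ I - A) = p(λ) = λ^3 + (-7)λ^2 + (8)λ + (16).
Solving p(λ) = 0 yields eigenvalues ≈ -1, 4, 4. (A is shown rounded to 4 decimals, so these recover the underlying integer eigenvalues to within that precision.)
Verification: the trace of A = 7 equals the sum of eigenvalues 7, and det(A) ≈ -16.0005 matches the eigenvalue product -16.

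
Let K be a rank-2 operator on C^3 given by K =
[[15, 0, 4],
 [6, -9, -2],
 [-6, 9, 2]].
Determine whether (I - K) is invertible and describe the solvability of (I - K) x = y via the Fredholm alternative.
(I - K) is invertible (det(I - K) = -88 ≠ 0), so for every y in C^3 the equation (I - K) x = y has a unique solution.

K has rank 2 and factors as K = U V^T = u1 v1^T + u2 v2^T with u1 = (-2, 1, -1), v1 = (-3, -3, -2), u2 = (-3, -3, 3), v2 = (-3, 2, 0) (multiplying out reproduces the displayed K). The nonzero eigenvalues of U V^T coincide with those of the 2 x 2 matrix G = V^T U = [[v1·u1, v1·u2], [v2·u1, v2·u2]] = [[5, 12], [8, 3]], and by the Sylvester determinant identity det(I_3 - U V^T) = det(I_2 - V^T U) = det([[-4, -12], [-8, -2]]) = (-4)(-2) - (-12)(-8) = -88. (Direct check: I - K =
[[-14, 0, -4],
 [-6, 10, 2],
 [6, -9, -1]]
has determinant -88.) The finite-dimensional Fredholm alternative says: either (I - K) is invertible, or ker(I - K) ≠ {0} and then range(I - K) = ker((I - K)^*)^⊥, with dim ker(I - K) = dim ker((I - K)^*). Since det(I - K) ≠ 0, 1 is not an eigenvalue of K and ker(I - K) = {0}, so we are in the first case: for every y there is a unique x = (I - K)^(-1) y. (Explicitly, by the Woodbury identity, (I - U V^T)^(-1) = I + U (I_2 - G)^(-1) V^T.)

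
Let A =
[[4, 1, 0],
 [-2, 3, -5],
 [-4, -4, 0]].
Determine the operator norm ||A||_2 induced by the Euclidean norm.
||A||_2 ≈ 6.7741 (= sqrt(largest eigenvalue of A^T A))

||A||_2 = sigma_max(A) = sqrt(lambda_max(A^T A)). Form the symmetric matrix M = A^T A =
[[36, 14, 10],
 [14, 26, -15],
 [10, -15, 25]].
Its characteristic polynomial (trace, sum of principal 2x2 minors, determinant of M give the coefficients) is
  p(λ) = det(λ I - M) = λ^3 - 87λ^2 + 1965λ - 3600.
No integer candidate from the rational root theorem (±divisors of 3600) is a root, so the roots are irrational. The cubic discriminant is Δ = 121904325 > 0, so there are three distinct real roots. p(2) = -10 and p(3) = 1539 have opposite signs, so a root lies in (2, 3); Newton's method refines it to λ ≈ 2.0061. p(39) = 27 and p(40) = -200 have opposite signs, so a root lies in (39, 40); Newton's method refines it to λ ≈ 39.106. p(45) = -225 and p(46) = 34 have opposite signs, so a root lies in (45, 46); Newton's method refines it to λ ≈ 45.8879. Check (Vieta): the three roots sum to 87, matching tr M = 87.
So the eigenvalues of A^T A are ≈ 2.0061, 39.106, 45.8879 (all ≥ 0, as they must be for A^T A). The largest is λ_max ≈ 45.8879, hence ||A||_2 = sqrt(λ_max) ≈ 6.7741.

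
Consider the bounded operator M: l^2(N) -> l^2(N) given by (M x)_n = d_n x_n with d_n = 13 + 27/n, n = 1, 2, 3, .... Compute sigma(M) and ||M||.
sigma(M) = {13 + 27/n : n ≥ 1} ∪ {13}; ||M|| = 40

A bounded diagonal operator on l^2 with diagonal entries d_n has spectrum equal to the closure of {d_n : n ≥ 1}: every d_n is an eigenvalue (with eigenvector e_n), so {d_n} ⊂ sigma(M); the spectrum is closed, so its closure is too; and for lambda not in the closure, (M - lambda I) has bounded inverse (the diagonal entries 1/(d_n - lambda) are bounded). For our sequence d_n = 13 + 27/n, n = 1, 2, 3, ...:
  - {d_n} = {13 + 27/n : n ≥ 1}; the only limit point is 13
  - closure = {13 + 27/n : n ≥ 1} ∪ {13}
For the norm: a diagonal operator has ||M|| = sup_n |d_n|. Here d_n = 13 + 27/n is positive and decreasing, so sup_n |d_n| = d_1 = 13 + 27 = 40. So ||M|| = 40.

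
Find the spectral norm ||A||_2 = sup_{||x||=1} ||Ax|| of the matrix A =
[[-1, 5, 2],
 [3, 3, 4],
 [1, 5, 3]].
||A||_2 ≈ 9.3167 (= sqrt(largest eigenvalue of A^T A))

||A||_2 = sigma_max(A) = sqrt(lambda_max(A^T A)). Form the symmetric matrix M = A^T A =
[[11, 9, 13],
 [9, 59, 37],
 [13, 37, 29]].
Its characteristic polynomial (trace, sum of principal 2x2 minors, determinant of M give the coefficients) is
  p(λ) = det(λ I - M) = λ^3 - 99λ^2 + 1060λ - 100.
No integer candidate from the rational root theorem (±divisors of 100) is a root, so the roots are irrational. The cubic discriminant is Δ = 6048842000 > 0, so there are three distinct real roots. p(0) = -100 and p(1) = 862 have opposite signs, so a root lies in (0, 1); Newton's method refines it to λ ≈ 0.0952. p(12) = 92 and p(13) = -854 have opposite signs, so a root lies in (12, 13); Newton's method refines it to λ ≈ 12.1033. p(86) = -5088 and p(87) = 1292 have opposite signs, so a root lies in (86, 87); Newton's method refines it to λ ≈ 86.8015. Check (Vieta): the three roots sum to 99, matching tr M = 99.
So the eigenvalues of A^T A are ≈ 0.0952, 12.1033, 86.8015 (all ≥ 0, as they must be for A^T A). The largest is λ_max ≈ 86.8015, hence ||A||_2 = sqrt(λ_max) ≈ 9.3167.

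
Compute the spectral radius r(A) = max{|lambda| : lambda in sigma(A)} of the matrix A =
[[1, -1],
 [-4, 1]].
r(A) = 3

The eigenvalues of A are the roots of its characteristic polynomial. With M = A (coefficients from the trace and determinant):
  p(λ) = det(λ I - M) = λ^2 - 2λ - 3.
For λ^2 - 2λ - 3 the discriminant is 16. It is a perfect square (4^2), so the roots are rational: λ = (2 ± 4)/2 = 3, -1.
Thus the eigenvalues (to 4 decimals) are 3 (modulus 3); -1 (modulus 1). The spectral radius is the largest modulus: r(A) = 3. (Cross-check: r(A) ≤ ||A||_2 ≈ 4.3028; equality holds whenever A is normal, though it can also hold for some non-normal A.)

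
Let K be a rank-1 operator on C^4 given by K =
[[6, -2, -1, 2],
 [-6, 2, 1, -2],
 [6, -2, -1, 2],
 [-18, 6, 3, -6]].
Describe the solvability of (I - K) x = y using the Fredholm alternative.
(I - K) is singular (det(I - K) = 0, i.e. 1 ∈ sigma(K)). (I - K) x = y is solvable iff y ⊥ ker((I - K)^*) = span{(6, -2, -1, 2)}, i.e. iff 6y_1 - 2y_2 - y_3 + 2y_4 = 0. When solvable, the solutions are x = y + c·(1, -1, 1, -3), c arbitrary (ker(I - K) = span{(1, -1, 1, -3)}, dimension 1).

K has rank 1, so it is an outer product K = u v^T: every row of K is a multiple of one row vector. Reading off the entries, u = (1, -1, 1, -3) and v = (6, -2, -1, 2) (row i of K equals u_i·v^T). A rank-one matrix u v^T satisfies K u = u (v·u) and kills the (3)-dimensional subspace v^⊥, so its characteristic polynomial is lambda^3 (lambda - v·u) with v·u = tr K = 1. Hence the eigenvalues of I - K are 1 (multiplicity 3) and 1 - (1) = 0, so det(I - K) = 0. (Direct check: I - K =
[[-5, 2, 1, -2],
 [6, -1, -1, 2],
 [-6, 2, 2, -2],
 [18, -6, -3, 7]]
has determinant 0.) So 1 is an eigenvalue of K and (I - K) is not invertible. The finite-dimensional Fredholm alternative says: either (I - K) is invertible, or ker(I - K) ≠ {0} and then range(I - K) = ker((I - K)^*)^⊥, with dim ker(I - K) = dim ker((I - K)^*). We are in the second case, so we need both kernels. Kernel of I - K: (I - K) u = u - u (v·u) = u - u = 0, so ker(I - K) = span{u} = span{(1, -1, 1, -3)} (it is exactly 1-dimensional because rank(I - K) = 3). Kernel of the adjoint: K is real, so (I - K)^* = I - K^T = I - v u^T, and (I - v u^T) v = v - v (u·v) = 0; hence ker((I - K)^*) = span{v} = span{(6, -2, -1, 2)}. Therefore (I - K) x = y is solvable iff <y, v> = 0, i.e. iff 6y_1 - 2y_2 - y_3 + 2y_4 = 0. When this holds, K y = u (v·y) = 0, so (I - K) y = y and x = y is a particular solution; the full solution set is the line x = y + c·u = y + c·(1, -1, 1, -3), c ∈ C.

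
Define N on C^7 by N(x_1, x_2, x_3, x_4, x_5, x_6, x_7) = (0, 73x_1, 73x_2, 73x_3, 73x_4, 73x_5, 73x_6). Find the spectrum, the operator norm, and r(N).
sigma(N) = {0}; ||N|| = 73; r(N) = 0. (N is nilpotent with N^7 = 0.)

On C^7, N is a strictly lower-triangular matrix with 73 on the subdiagonal and zeros elsewhere, so its characteristic polynomial is lambda^7 and every eigenvalue is 0: sigma(N) = {0}. For the operator norm, N e_i = 73e_{i+1} for i = 1, ..., 6 and N e_7 = 0, so the singular values of N are 73 (with multiplicity 6) and 0; hence ||N|| = 73. The spectral radius r(N) = max|lambda| = 0. Note ||N|| > r(N) — characteristic of non-normal nilpotent operators. Indeed N^7 = 0.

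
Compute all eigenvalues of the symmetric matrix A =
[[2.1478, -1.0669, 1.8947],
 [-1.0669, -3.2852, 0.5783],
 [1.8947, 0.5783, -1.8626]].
sigma(A) ≈ {-4, -2, 3}

A is real symmetric, so its spectrum consists of real eigenvalues. Expanding the characteristic polynomial of the displayed matrix gives
  det(λ I - A) = p(λ) = λ^3 + (3)λ^2 + (-10)λ + (-24).
Solving p(λ) = 0 yields eigenvalues ≈ -4, -2, 3. (A is shown rounded to 4 decimals, so these recover the underlying integer eigenvalues to within that precision.)
Verification: the trace of A = -3 equals the sum of eigenvalues -3, and det(A) ≈ 23.9998 matches the eigenvalue product 24.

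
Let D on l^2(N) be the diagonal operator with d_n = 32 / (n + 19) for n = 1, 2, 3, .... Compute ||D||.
||D|| = 8/5 (attained at n = 1)

For D diagonal, ||D|| = sup_n |d_n| = sup_n 32/(n + 19). This is positive and strictly decreasing in n, so the supremum is attained at n = 1: d_1 = 32/(1 + 19) = 8/5. Hence ||D|| = 8/5.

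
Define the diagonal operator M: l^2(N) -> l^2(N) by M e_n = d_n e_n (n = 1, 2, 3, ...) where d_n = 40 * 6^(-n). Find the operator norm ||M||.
||M|| = 20/3 (attained at n = 1)

For M diagonal, ||M|| = sup_n |d_n|. The sequence d_n = 40 * 6^(-n) is positive and strictly decreasing (ratio 6^(-1) < 1), so the supremum is d_1 = 40/6 = 20/3. Hence ||M|| = 20/3.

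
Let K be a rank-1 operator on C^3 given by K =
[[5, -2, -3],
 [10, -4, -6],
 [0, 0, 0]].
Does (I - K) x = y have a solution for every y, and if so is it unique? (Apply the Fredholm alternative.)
(I - K) is singular (det(I - K) = 0, i.e. 1 ∈ sigma(K)). (I - K) x = y is solvable iff y ⊥ ker((I - K)^*) = span{(5, -2, -3)}, i.e. iff 5y_1 - 2y_2 - 3y_3 = 0. When solvable, the solutions are x = y + c·(1, 2, 0), c arbitrary (ker(I - K) = span{(1, 2, 0)}, dimension 1).

K has rank 1, so it is an outer product K = u v^T: every row of K is a multiple of one row vector. Reading off the entries, u = (1, 2, 0) and v = (5, -2, -3) (row i of K equals u_i·v^T). A rank-one matrix u v^T satisfies K u = u (v·u) and kills the (2)-dimensional subspace v^⊥, so its characteristic polynomial is lambda^2 (lambda - v·u) with v·u = tr K = 1. Hence the eigenvalues of I - K are 1 (multiplicity 2) and 1 - (1) = 0, so det(I - K) = 0. (Direct check: I - K =
[[-4, 2, 3],
 [-10, 5, 6],
 [0, 0, 1]]
has determinant 0.) So 1 is an eigenvalue of K and (I - K) is not invertible. The finite-dimensional Fredholm alternative says: either (I - K) is invertible, or ker(I - K) ≠ {0} and then range(I - K) = ker((I - K)^*)^⊥, with dim ker(I - K) = dim ker((I - K)^*). We are in the second case, so we need both kernels. Kernel of I - K: (I - K) u = u - u (v·u) = u - u = 0, so ker(I - K) = span{u} = span{(1, 2, 0)} (it is exactly 1-dimensional because rank(I - K) = 2). Kernel of the adjoint: K is real, so (I - K)^* = I - K^T = I - v u^T, and (I - v u^T) v = v - v (u·v) = 0; hence ker((I - K)^*) = span{v} = span{(5, -2, -3)}. Therefore (I - K) x = y is solvable iff <y, v> = 0, i.e. iff 5y_1 - 2y_2 - 3y_3 = 0. When this holds, K y = u (v·y) = 0, so (I - K) y = y and x = y is a particular solution; the full solution set is the line x = y + c·u = y + c·(1, 2, 0), c ∈ C.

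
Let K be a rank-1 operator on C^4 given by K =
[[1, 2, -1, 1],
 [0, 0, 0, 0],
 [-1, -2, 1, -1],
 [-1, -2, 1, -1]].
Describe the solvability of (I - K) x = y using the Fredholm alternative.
(I - K) is singular (det(I - K) = 0, i.e. 1 ∈ sigma(K)). (I - K) x = y is solvable iff y ⊥ ker((I - K)^*) = span{(1, 2, -1, 1)}, i.e. iff y_1 + 2y_2 - y_3 + y_4 = 0. When solvable, the solutions are x = y + c·(1, 0, -1, -1), c arbitrary (ker(I - K) = span{(1, 0, -1, -1)}, dimension 1).

K has rank 1, so it is an outer product K = u v^T: every row of K is a multiple of one row vector. Reading off the entries, u = (1, 0, -1, -1) and v = (1, 2, -1, 1) (row i of K equals u_i·v^T). A rank-one matrix u v^T satisfies K u = u (v·u) and kills the (3)-dimensional subspace v^⊥, so its characteristic polynomial is lambda^3 (lambda - v·u) with v·u = tr K = 1. Hence the eigenvalues of I - K are 1 (multiplicity 3) and 1 - (1) = 0, so det(I - K) = 0. (Direct check: I - K =
[[0, -2, 1, -1],
 [0, 1, 0, 0],
 [1, 2, 0, 1],
 [1, 2, -1, 2]]
has determinant 0.) So 1 is an eigenvalue of K and (I - K) is not invertible. The finite-dimensional Fredholm alternative says: either (I - K) is invertible, or ker(I - K) ≠ {0} and then range(I - K) = ker((I - K)^*)^⊥, with dim ker(I - K) = dim ker((I - K)^*). We are in the second case, so we need both kernels. Kernel of I - K: (I - K) u = u - u (v·u) = u - u = 0, so ker(I - K) = span{u} = span{(1, 0, -1, -1)} (it is exactly 1-dimensional because rank(I - K) = 3). Kernel of the adjoint: K is real, so (I - K)^* = I - K^T = I - v u^T, and (I - v u^T) v = v - v (u·v) = 0; hence ker((I - K)^*) = span{v} = span{(1, 2, -1, 1)}. Therefore (I - K) x = y is solvable iff <y, v> = 0, i.e. iff y_1 + 2y_2 - y_3 + y_4 = 0. When this holds, K y = u (v·y) = 0, so (I - K) y = y and x = y is a particular solution; the full solution set is the line x = y + c·u = y + c·(1, 0, -1, -1), c ∈ C.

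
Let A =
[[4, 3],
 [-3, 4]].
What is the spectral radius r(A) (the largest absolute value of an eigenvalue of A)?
r(A) = 5

The eigenvalues of A are the roots of its characteristic polynomial. With M = A (coefficients from the trace and determinant):
  p(λ) = det(λ I - M) = λ^2 - 8λ + 25.
For λ^2 - 8λ + 25 the discriminant is -36. It is negative, so the roots are the complex-conjugate pair λ = 4 ± (sqrt(36)/2) i ≈ 4 ± 3i. For a conjugate pair the product of the roots equals the constant term, so |λ|^2 = 25 and |λ| = sqrt(25) = 5.
Thus the eigenvalues (to 4 decimals) are 4 ± 3i (modulus 5). The spectral radius is the largest modulus: r(A) = 5. (Cross-check: r(A) ≤ ||A||_2 ≈ 5; equality holds whenever A is normal, though it can also hold for some non-normal A.)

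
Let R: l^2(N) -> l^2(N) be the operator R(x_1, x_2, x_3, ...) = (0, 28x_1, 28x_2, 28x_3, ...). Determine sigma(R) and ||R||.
sigma(R) = closed disk {z in C : |z| ≤ 28}; ||R|| = 28

Note R = 28·U where U is the unit right shift (U x)_k = x_{k-1} (with x_0 := 0); so ||R|| = 28||U|| and sigma(R) = 28·sigma(U). ||R x||^2 = sum_{k≥1} |28x_k|^2 = 784||x||^2, so ||R|| = 28 and sigma(R) ⊂ {|z| ≤ 28}. For any |lambda| < 28, the equation (R - lambda I) x = 0 forces x_1 = 0, then 28x_k = lambda x_{k+1} ⇒ x = 0, so R has no eigenvalues. But (R - lambda I) is not surjective for |lambda| < 28: solving (R - lambda I) x = e_1 would require x_n proportional to (lambda/28)^(-n), which is not in l^2. So every |lambda| < 28 lies in the residual spectrum. The boundary |lambda| = 28 is in the approximate point spectrum (the spectrum is closed). Hence sigma(R) is the closed disk of radius 28.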